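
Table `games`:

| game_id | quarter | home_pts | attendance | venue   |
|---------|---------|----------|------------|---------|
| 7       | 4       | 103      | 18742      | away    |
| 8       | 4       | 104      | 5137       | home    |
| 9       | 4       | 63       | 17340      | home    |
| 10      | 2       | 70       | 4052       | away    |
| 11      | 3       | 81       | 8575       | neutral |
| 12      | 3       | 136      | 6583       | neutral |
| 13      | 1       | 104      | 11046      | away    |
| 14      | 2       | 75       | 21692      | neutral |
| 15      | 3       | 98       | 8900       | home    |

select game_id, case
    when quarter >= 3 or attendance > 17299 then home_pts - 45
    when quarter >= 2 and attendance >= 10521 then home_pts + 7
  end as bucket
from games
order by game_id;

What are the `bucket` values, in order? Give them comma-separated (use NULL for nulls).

game_id=7: quarter >= 3 or attendance > 17299 → 58
game_id=8: quarter >= 3 or attendance > 17299 → 59
game_id=9: quarter >= 3 or attendance > 17299 → 18
game_id=10: (no match → NULL) → NULL
game_id=11: quarter >= 3 or attendance > 17299 → 36
game_id=12: quarter >= 3 or attendance > 17299 → 91
game_id=13: (no match → NULL) → NULL
game_id=14: quarter >= 3 or attendance > 17299 → 30
game_id=15: quarter >= 3 or attendance > 17299 → 53

58, 59, 18, NULL, 36, 91, NULL, 30, 53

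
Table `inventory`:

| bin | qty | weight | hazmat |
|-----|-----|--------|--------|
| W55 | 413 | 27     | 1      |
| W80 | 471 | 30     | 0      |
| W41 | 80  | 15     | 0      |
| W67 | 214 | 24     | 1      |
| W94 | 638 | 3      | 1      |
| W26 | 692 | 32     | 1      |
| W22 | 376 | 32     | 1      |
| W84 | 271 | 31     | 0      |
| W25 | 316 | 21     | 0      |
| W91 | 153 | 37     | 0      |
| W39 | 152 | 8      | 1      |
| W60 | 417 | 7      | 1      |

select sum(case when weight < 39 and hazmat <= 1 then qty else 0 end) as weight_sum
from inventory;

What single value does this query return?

bin=W55: ✓ → 413
bin=W80: ✓ → 471
bin=W41: ✓ → 80
bin=W67: ✓ → 214
bin=W94: ✓ → 638
bin=W26: ✓ → 692
bin=W22: ✓ → 376
bin=W84: ✓ → 271
bin=W25: ✓ → 316
bin=W91: ✓ → 153
bin=W39: ✓ → 152
bin=W60: ✓ → 417
weight_sum = 413 + 471 + 80 + 214 + 638 + 692 + 376 + 271 + 316 + 153 + 152 + 417 = 4193

4193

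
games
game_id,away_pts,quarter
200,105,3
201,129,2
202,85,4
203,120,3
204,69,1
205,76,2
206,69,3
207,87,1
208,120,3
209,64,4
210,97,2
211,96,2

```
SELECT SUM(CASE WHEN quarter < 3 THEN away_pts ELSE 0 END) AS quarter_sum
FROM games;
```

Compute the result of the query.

554

game_id=200: ✗
game_id=201: ✓ → 129
game_id=202: ✗
game_id=203: ✗
game_id=204: ✓ → 69
game_id=205: ✓ → 76
game_id=206: ✗
game_id=207: ✓ → 87
game_id=208: ✗
game_id=209: ✗
game_id=210: ✓ → 97
game_id=211: ✓ → 96
quarter_sum = 129 + 69 + 76 + 87 + 97 + 96 = 554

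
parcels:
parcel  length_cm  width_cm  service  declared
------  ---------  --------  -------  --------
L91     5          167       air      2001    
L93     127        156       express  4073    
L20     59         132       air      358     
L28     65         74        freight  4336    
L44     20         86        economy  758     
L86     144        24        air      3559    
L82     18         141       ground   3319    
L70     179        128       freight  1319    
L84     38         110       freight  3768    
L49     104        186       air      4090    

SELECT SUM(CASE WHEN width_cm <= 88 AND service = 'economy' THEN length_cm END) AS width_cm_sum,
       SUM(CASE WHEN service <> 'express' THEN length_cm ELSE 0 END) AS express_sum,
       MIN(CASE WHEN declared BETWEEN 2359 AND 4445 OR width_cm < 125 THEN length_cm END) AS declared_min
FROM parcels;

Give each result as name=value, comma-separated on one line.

[width_cm_sum: width_cm <= 88 AND service = 'economy']
parcel=L91: ✗
parcel=L93: ✗
parcel=L20: ✗
parcel=L28: ✗
parcel=L44: ✓ → 20
parcel=L86: ✗
parcel=L82: ✗
parcel=L70: ✗
parcel=L84: ✗
parcel=L49: ✗
width_cm_sum = 20
—
[express_sum: service <> 'express']
parcel=L91: ✓ → 5
parcel=L93: ✗
parcel=L20: ✓ → 59
parcel=L28: ✓ → 65
parcel=L44: ✓ → 20
parcel=L86: ✓ → 144
parcel=L82: ✓ → 18
parcel=L70: ✓ → 179
parcel=L84: ✓ → 38
parcel=L49: ✓ → 104
express_sum = 5 + 59 + 65 + 20 + 144 + 18 + 179 + 38 + 104 = 632
—
[declared_min: declared BETWEEN 2359 AND 4445 OR width_cm < 125]
parcel=L91: ✗
parcel=L93: ✓ → 127
parcel=L20: ✗
parcel=L28: ✓ → 65
parcel=L44: ✓ → 20
parcel=L86: ✓ → 144
parcel=L82: ✓ → 18
parcel=L70: ✗
parcel=L84: ✓ → 38
parcel=L49: ✓ → 104
declared_min = MIN(127, 65, 20, 144, 18, 38, 104) = 18

width_cm_sum=20, express_sum=632, declared_min=18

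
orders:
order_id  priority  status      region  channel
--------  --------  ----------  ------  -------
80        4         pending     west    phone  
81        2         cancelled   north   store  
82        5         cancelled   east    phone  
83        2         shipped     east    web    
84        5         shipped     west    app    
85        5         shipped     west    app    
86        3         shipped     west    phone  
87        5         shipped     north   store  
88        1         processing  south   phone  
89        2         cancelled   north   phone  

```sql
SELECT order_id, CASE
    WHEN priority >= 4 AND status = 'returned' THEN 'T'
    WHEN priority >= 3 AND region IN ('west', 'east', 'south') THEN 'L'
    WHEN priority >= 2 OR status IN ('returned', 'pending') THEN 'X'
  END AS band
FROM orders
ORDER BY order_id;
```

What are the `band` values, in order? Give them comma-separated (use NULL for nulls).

order_id=80: priority >= 3 AND region IN ('west', 'east', 'south') → L
order_id=81: priority >= 2 OR status IN ('returned', 'pending') → X
order_id=82: priority >= 3 AND region IN ('west', 'east', 'south') → L
order_id=83: priority >= 2 OR status IN ('returned', 'pending') → X
order_id=84: priority >= 3 AND region IN ('west', 'east', 'south') → L
order_id=85: priority >= 3 AND region IN ('west', 'east', 'south') → L
order_id=86: priority >= 3 AND region IN ('west', 'east', 'south') → L
order_id=87: priority >= 2 OR status IN ('returned', 'pending') → X
order_id=88: (no match → NULL) → NULL
order_id=89: priority >= 2 OR status IN ('returned', 'pending') → X

L, X, L, X, L, L, L, X, NULL, X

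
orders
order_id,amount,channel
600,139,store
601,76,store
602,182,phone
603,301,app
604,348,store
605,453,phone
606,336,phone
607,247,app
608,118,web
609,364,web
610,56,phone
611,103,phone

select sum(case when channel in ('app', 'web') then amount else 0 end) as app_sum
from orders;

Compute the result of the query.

1030

order_id=600: ✗
order_id=601: ✗
order_id=602: ✗
order_id=603: ✓ → 301
order_id=604: ✗
order_id=605: ✗
order_id=606: ✗
order_id=607: ✓ → 247
order_id=608: ✓ → 118
order_id=609: ✓ → 364
order_id=610: ✗
order_id=611: ✗
app_sum = 301 + 247 + 118 + 364 = 1030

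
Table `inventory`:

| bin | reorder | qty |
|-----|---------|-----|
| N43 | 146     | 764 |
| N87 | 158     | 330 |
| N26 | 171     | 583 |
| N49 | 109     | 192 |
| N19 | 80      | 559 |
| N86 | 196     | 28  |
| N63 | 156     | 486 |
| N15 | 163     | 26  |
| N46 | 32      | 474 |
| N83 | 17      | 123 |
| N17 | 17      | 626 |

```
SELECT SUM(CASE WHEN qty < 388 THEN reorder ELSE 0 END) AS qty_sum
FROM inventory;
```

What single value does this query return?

643

bin=N43: ✗
bin=N87: ✓ → 158
bin=N26: ✗
bin=N49: ✓ → 109
bin=N19: ✗
bin=N86: ✓ → 196
bin=N63: ✗
bin=N15: ✓ → 163
bin=N46: ✗
bin=N83: ✓ → 17
bin=N17: ✗
qty_sum = 158 + 109 + 196 + 163 + 17 = 643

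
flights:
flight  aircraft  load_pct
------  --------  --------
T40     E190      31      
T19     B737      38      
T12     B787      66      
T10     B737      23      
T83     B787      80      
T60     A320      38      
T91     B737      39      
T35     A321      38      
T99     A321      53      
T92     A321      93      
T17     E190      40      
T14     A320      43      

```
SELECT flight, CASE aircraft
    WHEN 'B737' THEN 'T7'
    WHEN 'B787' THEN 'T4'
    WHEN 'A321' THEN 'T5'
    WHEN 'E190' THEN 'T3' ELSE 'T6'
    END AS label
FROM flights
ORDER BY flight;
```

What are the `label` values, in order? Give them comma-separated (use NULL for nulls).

T7, T4, T6, T3, T7, T5, T3, T6, T4, T7, T5, T5

flight=T10: aircraft='B737' → T7
flight=T12: aircraft='B787' → T4
flight=T14: ELSE → T6
flight=T17: aircraft='E190' → T3
flight=T19: aircraft='B737' → T7
flight=T35: aircraft='A321' → T5
flight=T40: aircraft='E190' → T3
flight=T60: ELSE → T6
flight=T83: aircraft='B787' → T4
flight=T91: aircraft='B737' → T7
flight=T92: aircraft='A321' → T5
flight=T99: aircraft='A321' → T5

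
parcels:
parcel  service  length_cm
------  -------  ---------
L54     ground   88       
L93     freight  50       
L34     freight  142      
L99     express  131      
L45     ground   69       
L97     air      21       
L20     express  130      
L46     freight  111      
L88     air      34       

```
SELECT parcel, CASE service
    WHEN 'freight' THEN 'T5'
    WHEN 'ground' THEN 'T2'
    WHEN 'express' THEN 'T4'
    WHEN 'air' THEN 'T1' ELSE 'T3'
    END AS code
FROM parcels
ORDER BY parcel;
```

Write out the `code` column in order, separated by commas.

parcel=L20: service='express' → T4
parcel=L34: service='freight' → T5
parcel=L45: service='ground' → T2
parcel=L46: service='freight' → T5
parcel=L54: service='ground' → T2
parcel=L88: service='air' → T1
parcel=L93: service='freight' → T5
parcel=L97: service='air' → T1
parcel=L99: service='express' → T4

T4, T5, T2, T5, T2, T1, T5, T1, T4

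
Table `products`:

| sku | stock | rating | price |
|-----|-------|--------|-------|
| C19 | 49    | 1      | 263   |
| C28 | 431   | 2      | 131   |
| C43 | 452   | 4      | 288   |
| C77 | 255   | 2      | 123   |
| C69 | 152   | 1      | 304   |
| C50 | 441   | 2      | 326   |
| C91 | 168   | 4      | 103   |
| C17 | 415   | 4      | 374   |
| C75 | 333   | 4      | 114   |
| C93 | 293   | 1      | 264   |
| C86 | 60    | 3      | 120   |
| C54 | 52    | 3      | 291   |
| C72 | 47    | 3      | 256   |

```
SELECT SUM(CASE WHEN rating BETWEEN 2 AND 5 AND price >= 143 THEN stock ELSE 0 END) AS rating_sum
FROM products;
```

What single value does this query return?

1407

sku=C19: ✗
sku=C28: ✗
sku=C43: ✓ → 452
sku=C77: ✗
sku=C69: ✗
sku=C50: ✓ → 441
sku=C91: ✗
sku=C17: ✓ → 415
sku=C75: ✗
sku=C93: ✗
sku=C86: ✗
sku=C54: ✓ → 52
sku=C72: ✓ → 47
rating_sum = 452 + 441 + 415 + 52 + 47 = 1407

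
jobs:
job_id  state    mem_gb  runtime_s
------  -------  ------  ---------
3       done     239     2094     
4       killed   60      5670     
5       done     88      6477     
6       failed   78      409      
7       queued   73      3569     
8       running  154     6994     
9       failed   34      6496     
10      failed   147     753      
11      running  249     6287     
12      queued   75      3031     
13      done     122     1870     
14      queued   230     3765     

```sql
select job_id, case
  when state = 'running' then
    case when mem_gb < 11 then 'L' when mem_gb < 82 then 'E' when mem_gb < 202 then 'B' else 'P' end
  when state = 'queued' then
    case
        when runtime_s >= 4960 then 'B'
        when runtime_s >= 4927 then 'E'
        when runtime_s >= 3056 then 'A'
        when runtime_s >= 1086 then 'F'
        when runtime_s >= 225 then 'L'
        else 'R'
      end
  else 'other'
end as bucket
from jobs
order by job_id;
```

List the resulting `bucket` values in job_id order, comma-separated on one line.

other, other, other, other, A, B, other, other, P, F, other, A

job_id=3: state='done' → outer ELSE → other
job_id=4: state='killed' → outer ELSE → other
job_id=5: state='done' → outer ELSE → other
job_id=6: state='failed' → outer ELSE → other
job_id=7: state='queued' → inner[runtime_s >= 3056] → A
job_id=8: state='running' → inner[mem_gb < 202] → B
job_id=9: state='failed' → outer ELSE → other
job_id=10: state='failed' → outer ELSE → other
job_id=11: state='running' → inner[ELSE] → P
job_id=12: state='queued' → inner[runtime_s >= 1086] → F
job_id=13: state='done' → outer ELSE → other
job_id=14: state='queued' → inner[runtime_s >= 3056] → A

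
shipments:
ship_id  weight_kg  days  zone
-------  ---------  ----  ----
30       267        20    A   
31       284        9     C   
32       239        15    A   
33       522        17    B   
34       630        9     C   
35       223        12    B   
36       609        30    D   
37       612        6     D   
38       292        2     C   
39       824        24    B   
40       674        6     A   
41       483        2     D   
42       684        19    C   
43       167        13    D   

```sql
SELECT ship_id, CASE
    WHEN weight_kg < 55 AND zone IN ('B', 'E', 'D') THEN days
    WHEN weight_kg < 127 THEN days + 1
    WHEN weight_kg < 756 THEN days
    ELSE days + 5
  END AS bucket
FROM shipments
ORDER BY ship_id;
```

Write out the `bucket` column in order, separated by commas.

20, 9, 15, 17, 9, 12, 30, 6, 2, 29, 6, 2, 19, 13

ship_id=30: weight_kg < 756 → 20
ship_id=31: weight_kg < 756 → 9
ship_id=32: weight_kg < 756 → 15
ship_id=33: weight_kg < 756 → 17
ship_id=34: weight_kg < 756 → 9
ship_id=35: weight_kg < 756 → 12
ship_id=36: weight_kg < 756 → 30
ship_id=37: weight_kg < 756 → 6
ship_id=38: weight_kg < 756 → 2
ship_id=39: ELSE → 29
ship_id=40: weight_kg < 756 → 6
ship_id=41: weight_kg < 756 → 2
ship_id=42: weight_kg < 756 → 19
ship_id=43: weight_kg < 756 → 13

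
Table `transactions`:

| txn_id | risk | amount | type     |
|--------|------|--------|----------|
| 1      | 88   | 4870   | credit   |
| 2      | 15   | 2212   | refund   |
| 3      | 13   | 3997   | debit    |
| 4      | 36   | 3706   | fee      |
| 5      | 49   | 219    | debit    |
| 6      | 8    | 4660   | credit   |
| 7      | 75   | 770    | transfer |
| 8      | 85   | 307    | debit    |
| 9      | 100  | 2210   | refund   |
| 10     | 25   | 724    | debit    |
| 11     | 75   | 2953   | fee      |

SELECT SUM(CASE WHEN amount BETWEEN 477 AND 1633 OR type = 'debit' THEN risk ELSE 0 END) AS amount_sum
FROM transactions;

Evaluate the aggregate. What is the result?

txn_id=1: ✗
txn_id=2: ✗
txn_id=3: ✓ → 13
txn_id=4: ✗
txn_id=5: ✓ → 49
txn_id=6: ✗
txn_id=7: ✓ → 75
txn_id=8: ✓ → 85
txn_id=9: ✗
txn_id=10: ✓ → 25
txn_id=11: ✗
amount_sum = 13 + 49 + 75 + 85 + 25 = 247

247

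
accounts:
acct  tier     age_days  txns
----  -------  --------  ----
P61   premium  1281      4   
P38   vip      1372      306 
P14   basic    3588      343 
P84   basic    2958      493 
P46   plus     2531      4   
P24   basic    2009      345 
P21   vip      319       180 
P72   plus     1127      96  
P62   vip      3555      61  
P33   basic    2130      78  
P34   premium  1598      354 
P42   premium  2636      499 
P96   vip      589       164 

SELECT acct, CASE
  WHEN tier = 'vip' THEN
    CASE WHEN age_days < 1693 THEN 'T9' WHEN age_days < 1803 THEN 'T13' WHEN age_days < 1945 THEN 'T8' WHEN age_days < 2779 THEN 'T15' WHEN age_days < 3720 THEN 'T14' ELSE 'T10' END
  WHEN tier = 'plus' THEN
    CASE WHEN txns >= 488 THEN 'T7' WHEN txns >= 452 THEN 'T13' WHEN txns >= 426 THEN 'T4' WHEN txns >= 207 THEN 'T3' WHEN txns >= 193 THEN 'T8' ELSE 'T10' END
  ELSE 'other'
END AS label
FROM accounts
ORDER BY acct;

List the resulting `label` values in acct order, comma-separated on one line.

other, T9, other, other, other, T9, other, T10, other, T14, T10, other, T9

acct=P14: tier='basic' → outer ELSE → other
acct=P21: tier='vip' → inner[age_days < 1693] → T9
acct=P24: tier='basic' → outer ELSE → other
acct=P33: tier='basic' → outer ELSE → other
acct=P34: tier='premium' → outer ELSE → other
acct=P38: tier='vip' → inner[age_days < 1693] → T9
acct=P42: tier='premium' → outer ELSE → other
acct=P46: tier='plus' → inner[ELSE] → T10
acct=P61: tier='premium' → outer ELSE → other
acct=P62: tier='vip' → inner[age_days < 3720] → T14
acct=P72: tier='plus' → inner[ELSE] → T10
acct=P84: tier='basic' → outer ELSE → other
acct=P96: tier='vip' → inner[age_days < 1693] → T9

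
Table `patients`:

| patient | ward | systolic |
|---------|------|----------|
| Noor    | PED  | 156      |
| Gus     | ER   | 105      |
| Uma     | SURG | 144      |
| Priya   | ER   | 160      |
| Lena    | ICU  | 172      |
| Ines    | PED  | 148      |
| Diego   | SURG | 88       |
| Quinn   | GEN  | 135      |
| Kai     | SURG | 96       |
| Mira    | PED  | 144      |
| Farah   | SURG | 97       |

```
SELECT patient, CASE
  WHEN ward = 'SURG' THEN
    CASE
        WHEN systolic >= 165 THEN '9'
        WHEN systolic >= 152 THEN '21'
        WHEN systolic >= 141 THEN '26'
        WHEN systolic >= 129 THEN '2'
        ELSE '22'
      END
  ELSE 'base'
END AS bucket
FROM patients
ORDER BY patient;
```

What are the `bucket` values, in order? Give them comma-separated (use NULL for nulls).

patient=Diego: ward='SURG' → inner[ELSE] → 22
patient=Farah: ward='SURG' → inner[ELSE] → 22
patient=Gus: ward='ER' → outer ELSE → base
patient=Ines: ward='PED' → outer ELSE → base
patient=Kai: ward='SURG' → inner[ELSE] → 22
patient=Lena: ward='ICU' → outer ELSE → base
patient=Mira: ward='PED' → outer ELSE → base
patient=Noor: ward='PED' → outer ELSE → base
patient=Priya: ward='ER' → outer ELSE → base
patient=Quinn: ward='GEN' → outer ELSE → base
patient=Uma: ward='SURG' → inner[systolic >= 141] → 26

22, 22, base, base, 22, base, base, base, base, base, 26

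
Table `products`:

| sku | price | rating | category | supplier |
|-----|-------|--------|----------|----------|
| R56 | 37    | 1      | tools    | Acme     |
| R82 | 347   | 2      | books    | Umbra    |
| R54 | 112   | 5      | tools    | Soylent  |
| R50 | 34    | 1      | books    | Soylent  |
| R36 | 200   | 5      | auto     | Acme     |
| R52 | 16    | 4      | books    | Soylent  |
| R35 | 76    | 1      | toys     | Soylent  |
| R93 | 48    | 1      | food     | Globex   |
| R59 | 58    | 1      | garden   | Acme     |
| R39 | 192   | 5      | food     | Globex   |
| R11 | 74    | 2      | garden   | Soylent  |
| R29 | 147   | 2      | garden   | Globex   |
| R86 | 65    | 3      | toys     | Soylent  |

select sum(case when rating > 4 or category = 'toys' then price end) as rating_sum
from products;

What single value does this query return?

sku=R56: ✗
sku=R82: ✗
sku=R54: ✓ → 112
sku=R50: ✗
sku=R36: ✓ → 200
sku=R52: ✗
sku=R35: ✓ → 76
sku=R93: ✗
sku=R59: ✗
sku=R39: ✓ → 192
sku=R11: ✗
sku=R29: ✗
sku=R86: ✓ → 65
rating_sum = 112 + 200 + 76 + 192 + 65 = 645

645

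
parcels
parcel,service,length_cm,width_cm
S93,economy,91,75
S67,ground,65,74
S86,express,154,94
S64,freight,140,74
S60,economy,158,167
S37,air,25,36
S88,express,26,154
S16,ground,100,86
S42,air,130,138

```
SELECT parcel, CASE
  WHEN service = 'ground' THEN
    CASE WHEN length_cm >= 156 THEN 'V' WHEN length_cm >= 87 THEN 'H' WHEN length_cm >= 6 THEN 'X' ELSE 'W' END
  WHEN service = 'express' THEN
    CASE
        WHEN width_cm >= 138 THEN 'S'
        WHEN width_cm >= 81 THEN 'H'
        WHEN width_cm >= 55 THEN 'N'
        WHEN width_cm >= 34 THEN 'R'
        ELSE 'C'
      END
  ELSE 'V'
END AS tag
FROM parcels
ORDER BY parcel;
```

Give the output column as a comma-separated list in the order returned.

parcel=S16: service='ground' → inner[length_cm >= 87] → H
parcel=S37: service='air' → outer ELSE → V
parcel=S42: service='air' → outer ELSE → V
parcel=S60: service='economy' → outer ELSE → V
parcel=S64: service='freight' → outer ELSE → V
parcel=S67: service='ground' → inner[length_cm >= 6] → X
parcel=S86: service='express' → inner[width_cm >= 81] → H
parcel=S88: service='express' → inner[width_cm >= 138] → S
parcel=S93: service='economy' → outer ELSE → V

H, V, V, V, V, X, H, S, V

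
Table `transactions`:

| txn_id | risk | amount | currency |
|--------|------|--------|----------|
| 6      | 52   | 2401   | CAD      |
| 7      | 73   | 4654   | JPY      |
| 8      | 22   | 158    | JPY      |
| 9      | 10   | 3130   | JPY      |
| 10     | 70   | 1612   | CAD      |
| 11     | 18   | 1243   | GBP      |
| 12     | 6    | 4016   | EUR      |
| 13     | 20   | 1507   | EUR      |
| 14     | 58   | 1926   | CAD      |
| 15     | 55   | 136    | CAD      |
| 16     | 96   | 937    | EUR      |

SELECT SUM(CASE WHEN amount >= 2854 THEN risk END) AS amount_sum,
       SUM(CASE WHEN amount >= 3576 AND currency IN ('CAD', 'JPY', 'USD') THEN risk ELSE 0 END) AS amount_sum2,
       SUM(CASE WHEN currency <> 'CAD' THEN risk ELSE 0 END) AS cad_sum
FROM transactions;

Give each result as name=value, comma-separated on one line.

amount_sum=89, amount_sum2=73, cad_sum=245

[amount_sum: amount >= 2854]
txn_id=6: ✗
txn_id=7: ✓ → 73
txn_id=8: ✗
txn_id=9: ✓ → 10
txn_id=10: ✗
txn_id=11: ✗
txn_id=12: ✓ → 6
txn_id=13: ✗
txn_id=14: ✗
txn_id=15: ✗
txn_id=16: ✗
amount_sum = 73 + 10 + 6 = 89
—
[amount_sum2: amount >= 3576 AND currency IN ('CAD', 'JPY', 'USD')]
txn_id=6: ✗
txn_id=7: ✓ → 73
txn_id=8: ✗
txn_id=9: ✗
txn_id=10: ✗
txn_id=11: ✗
txn_id=12: ✗
txn_id=13: ✗
txn_id=14: ✗
txn_id=15: ✗
txn_id=16: ✗
amount_sum2 = 73
—
[cad_sum: currency <> 'CAD']
txn_id=6: ✗
txn_id=7: ✓ → 73
txn_id=8: ✓ → 22
txn_id=9: ✓ → 10
txn_id=10: ✗
txn_id=11: ✓ → 18
txn_id=12: ✓ → 6
txn_id=13: ✓ → 20
txn_id=14: ✗
txn_id=15: ✗
txn_id=16: ✓ → 96
cad_sum = 73 + 22 + 10 + 18 + 6 + 20 + 96 = 245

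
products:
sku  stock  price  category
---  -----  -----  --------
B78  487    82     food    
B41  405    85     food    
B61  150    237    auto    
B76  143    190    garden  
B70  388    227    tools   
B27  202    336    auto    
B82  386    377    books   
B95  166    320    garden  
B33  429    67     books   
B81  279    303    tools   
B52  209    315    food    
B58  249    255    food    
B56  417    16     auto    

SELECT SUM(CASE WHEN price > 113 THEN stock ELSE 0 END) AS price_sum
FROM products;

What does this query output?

sku=B78: ✗
sku=B41: ✗
sku=B61: ✓ → 150
sku=B76: ✓ → 143
sku=B70: ✓ → 388
sku=B27: ✓ → 202
sku=B82: ✓ → 386
sku=B95: ✓ → 166
sku=B33: ✗
sku=B81: ✓ → 279
sku=B52: ✓ → 209
sku=B58: ✓ → 249
sku=B56: ✗
price_sum = 150 + 143 + 388 + 202 + 386 + 166 + 279 + 209 + 249 = 2172

2172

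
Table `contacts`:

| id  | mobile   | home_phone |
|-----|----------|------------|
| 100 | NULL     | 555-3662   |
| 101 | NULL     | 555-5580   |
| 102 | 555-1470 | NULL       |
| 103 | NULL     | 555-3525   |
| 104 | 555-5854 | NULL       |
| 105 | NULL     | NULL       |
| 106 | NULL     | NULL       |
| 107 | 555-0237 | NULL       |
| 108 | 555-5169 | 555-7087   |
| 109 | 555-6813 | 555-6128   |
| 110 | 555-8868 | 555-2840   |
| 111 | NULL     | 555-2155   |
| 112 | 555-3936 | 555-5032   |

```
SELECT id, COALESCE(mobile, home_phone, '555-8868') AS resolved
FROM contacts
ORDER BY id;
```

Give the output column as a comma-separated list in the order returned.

id=100: mobile=NULL, home_phone=555-3662 → 555-3662
id=101: mobile=NULL, home_phone=555-5580 → 555-5580
id=102: mobile=555-1470 → 555-1470
id=103: mobile=NULL, home_phone=555-3525 → 555-3525
id=104: mobile=555-5854 → 555-5854
id=105: mobile=NULL, home_phone=NULL, → literal 555-8868 → 555-8868
id=106: mobile=NULL, home_phone=NULL, → literal 555-8868 → 555-8868
id=107: mobile=555-0237 → 555-0237
id=108: mobile=555-5169 → 555-5169
id=109: mobile=555-6813 → 555-6813
id=110: mobile=555-8868 → 555-8868
id=111: mobile=NULL, home_phone=555-2155 → 555-2155
id=112: mobile=555-3936 → 555-3936

555-3662, 555-5580, 555-1470, 555-3525, 555-5854, 555-8868, 555-8868, 555-0237, 555-5169, 555-6813, 555-8868, 555-2155, 555-3936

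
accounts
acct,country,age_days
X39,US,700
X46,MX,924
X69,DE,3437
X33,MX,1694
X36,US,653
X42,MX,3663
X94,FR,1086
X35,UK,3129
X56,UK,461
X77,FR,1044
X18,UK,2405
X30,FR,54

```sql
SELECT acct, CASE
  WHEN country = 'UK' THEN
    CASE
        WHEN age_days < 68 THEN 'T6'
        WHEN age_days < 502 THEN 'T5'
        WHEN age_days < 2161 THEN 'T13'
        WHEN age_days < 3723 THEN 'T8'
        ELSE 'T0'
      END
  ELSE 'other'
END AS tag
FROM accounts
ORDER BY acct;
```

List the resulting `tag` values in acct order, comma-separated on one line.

acct=X18: country='UK' → inner[age_days < 3723] → T8
acct=X30: country='FR' → outer ELSE → other
acct=X33: country='MX' → outer ELSE → other
acct=X35: country='UK' → inner[age_days < 3723] → T8
acct=X36: country='US' → outer ELSE → other
acct=X39: country='US' → outer ELSE → other
acct=X42: country='MX' → outer ELSE → other
acct=X46: country='MX' → outer ELSE → other
acct=X56: country='UK' → inner[age_days < 502] → T5
acct=X69: country='DE' → outer ELSE → other
acct=X77: country='FR' → outer ELSE → other
acct=X94: country='FR' → outer ELSE → other

T8, other, other, T8, other, other, other, other, T5, other, other, other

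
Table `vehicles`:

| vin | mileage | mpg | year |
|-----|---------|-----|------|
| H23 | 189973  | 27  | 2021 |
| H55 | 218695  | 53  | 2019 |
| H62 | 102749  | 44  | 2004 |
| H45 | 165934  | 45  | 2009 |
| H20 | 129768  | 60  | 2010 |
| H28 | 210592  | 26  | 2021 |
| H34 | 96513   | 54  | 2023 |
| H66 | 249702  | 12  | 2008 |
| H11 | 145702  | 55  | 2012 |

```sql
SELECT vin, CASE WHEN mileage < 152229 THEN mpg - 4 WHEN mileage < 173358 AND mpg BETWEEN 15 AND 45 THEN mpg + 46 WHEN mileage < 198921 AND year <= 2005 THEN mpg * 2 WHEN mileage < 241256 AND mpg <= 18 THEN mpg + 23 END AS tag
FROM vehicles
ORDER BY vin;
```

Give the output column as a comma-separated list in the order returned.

51, 56, NULL, NULL, 50, 91, NULL, 40, NULL

vin=H11: mileage < 152229 → 51
vin=H20: mileage < 152229 → 56
vin=H23: (no match → NULL) → NULL
vin=H28: (no match → NULL) → NULL
vin=H34: mileage < 152229 → 50
vin=H45: mileage < 173358 AND mpg BETWEEN 15 AND 45 → 91
vin=H55: (no match → NULL) → NULL
vin=H62: mileage < 152229 → 40
vin=H66: (no match → NULL) → NULL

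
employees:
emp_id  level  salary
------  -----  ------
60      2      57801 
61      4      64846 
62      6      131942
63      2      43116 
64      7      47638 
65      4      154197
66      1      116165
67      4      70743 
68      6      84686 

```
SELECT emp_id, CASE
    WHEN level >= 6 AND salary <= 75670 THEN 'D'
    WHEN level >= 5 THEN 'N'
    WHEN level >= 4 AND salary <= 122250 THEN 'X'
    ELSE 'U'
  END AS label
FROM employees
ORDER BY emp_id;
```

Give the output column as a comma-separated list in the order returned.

emp_id=60: ELSE → U
emp_id=61: level >= 4 AND salary <= 122250 → X
emp_id=62: level >= 5 → N
emp_id=63: ELSE → U
emp_id=64: level >= 6 AND salary <= 75670 → D
emp_id=65: ELSE → U
emp_id=66: ELSE → U
emp_id=67: level >= 4 AND salary <= 122250 → X
emp_id=68: level >= 5 → N

U, X, N, U, D, U, U, X, N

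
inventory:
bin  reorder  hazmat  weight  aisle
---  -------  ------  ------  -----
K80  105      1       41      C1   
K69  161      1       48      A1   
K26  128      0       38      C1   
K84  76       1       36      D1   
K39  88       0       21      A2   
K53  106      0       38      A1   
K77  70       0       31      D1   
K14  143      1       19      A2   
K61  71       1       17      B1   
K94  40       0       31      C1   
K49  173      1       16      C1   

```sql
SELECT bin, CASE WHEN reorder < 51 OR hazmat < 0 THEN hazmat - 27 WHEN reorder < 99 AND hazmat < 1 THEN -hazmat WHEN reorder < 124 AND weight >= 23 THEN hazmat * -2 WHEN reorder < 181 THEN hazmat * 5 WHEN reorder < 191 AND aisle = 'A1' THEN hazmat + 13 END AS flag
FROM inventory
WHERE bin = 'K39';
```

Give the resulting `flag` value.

bin = K39: reorder=88, hazmat=0, weight=21, aisle=A2.
reorder < 51 OR hazmat < 0 → false
reorder < 99 AND hazmat < 1 → true → 0

0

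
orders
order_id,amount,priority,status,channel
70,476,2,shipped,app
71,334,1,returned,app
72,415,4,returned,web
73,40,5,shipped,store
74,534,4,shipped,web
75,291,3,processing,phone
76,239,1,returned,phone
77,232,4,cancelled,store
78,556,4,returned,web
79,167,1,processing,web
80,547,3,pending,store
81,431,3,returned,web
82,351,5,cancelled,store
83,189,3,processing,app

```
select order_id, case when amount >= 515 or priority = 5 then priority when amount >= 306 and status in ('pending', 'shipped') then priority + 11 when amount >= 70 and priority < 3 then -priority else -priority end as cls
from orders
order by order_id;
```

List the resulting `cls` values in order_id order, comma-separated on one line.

order_id=70: amount >= 306 and status in ('pending', 'shipped') → 13
order_id=71: amount >= 70 and priority < 3 → -1
order_id=72: ELSE → -4
order_id=73: amount >= 515 or priority = 5 → 5
order_id=74: amount >= 515 or priority = 5 → 4
order_id=75: ELSE → -3
order_id=76: amount >= 70 and priority < 3 → -1
order_id=77: ELSE → -4
order_id=78: amount >= 515 or priority = 5 → 4
order_id=79: amount >= 70 and priority < 3 → -1
order_id=80: amount >= 515 or priority = 5 → 3
order_id=81: ELSE → -3
order_id=82: amount >= 515 or priority = 5 → 5
order_id=83: ELSE → -3

13, -1, -4, 5, 4, -3, -1, -4, 4, -1, 3, -3, 5, -3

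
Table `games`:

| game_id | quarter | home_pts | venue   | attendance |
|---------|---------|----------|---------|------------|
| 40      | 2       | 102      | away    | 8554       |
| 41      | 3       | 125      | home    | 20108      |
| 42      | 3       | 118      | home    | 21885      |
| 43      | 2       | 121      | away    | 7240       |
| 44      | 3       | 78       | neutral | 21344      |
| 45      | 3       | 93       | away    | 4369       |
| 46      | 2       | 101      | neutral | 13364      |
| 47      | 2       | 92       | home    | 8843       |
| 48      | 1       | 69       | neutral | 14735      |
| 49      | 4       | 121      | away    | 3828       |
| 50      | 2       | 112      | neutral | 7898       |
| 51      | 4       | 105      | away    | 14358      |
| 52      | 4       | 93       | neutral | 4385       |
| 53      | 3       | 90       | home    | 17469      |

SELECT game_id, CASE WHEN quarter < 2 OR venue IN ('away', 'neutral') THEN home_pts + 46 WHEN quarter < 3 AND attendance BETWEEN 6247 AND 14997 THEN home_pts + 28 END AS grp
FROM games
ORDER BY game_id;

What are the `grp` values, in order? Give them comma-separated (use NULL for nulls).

game_id=40: quarter < 2 OR venue IN ('away', 'neutral') → 148
game_id=41: (no match → NULL) → NULL
game_id=42: (no match → NULL) → NULL
game_id=43: quarter < 2 OR venue IN ('away', 'neutral') → 167
game_id=44: quarter < 2 OR venue IN ('away', 'neutral') → 124
game_id=45: quarter < 2 OR venue IN ('away', 'neutral') → 139
game_id=46: quarter < 2 OR venue IN ('away', 'neutral') → 147
game_id=47: quarter < 3 AND attendance BETWEEN 6247 AND 14997 → 120
game_id=48: quarter < 2 OR venue IN ('away', 'neutral') → 115
game_id=49: quarter < 2 OR venue IN ('away', 'neutral') → 167
game_id=50: quarter < 2 OR venue IN ('away', 'neutral') → 158
game_id=51: quarter < 2 OR venue IN ('away', 'neutral') → 151
game_id=52: quarter < 2 OR venue IN ('away', 'neutral') → 139
game_id=53: (no match → NULL) → NULL

148, NULL, NULL, 167, 124, 139, 147, 120, 115, 167, 158, 151, 139, NULL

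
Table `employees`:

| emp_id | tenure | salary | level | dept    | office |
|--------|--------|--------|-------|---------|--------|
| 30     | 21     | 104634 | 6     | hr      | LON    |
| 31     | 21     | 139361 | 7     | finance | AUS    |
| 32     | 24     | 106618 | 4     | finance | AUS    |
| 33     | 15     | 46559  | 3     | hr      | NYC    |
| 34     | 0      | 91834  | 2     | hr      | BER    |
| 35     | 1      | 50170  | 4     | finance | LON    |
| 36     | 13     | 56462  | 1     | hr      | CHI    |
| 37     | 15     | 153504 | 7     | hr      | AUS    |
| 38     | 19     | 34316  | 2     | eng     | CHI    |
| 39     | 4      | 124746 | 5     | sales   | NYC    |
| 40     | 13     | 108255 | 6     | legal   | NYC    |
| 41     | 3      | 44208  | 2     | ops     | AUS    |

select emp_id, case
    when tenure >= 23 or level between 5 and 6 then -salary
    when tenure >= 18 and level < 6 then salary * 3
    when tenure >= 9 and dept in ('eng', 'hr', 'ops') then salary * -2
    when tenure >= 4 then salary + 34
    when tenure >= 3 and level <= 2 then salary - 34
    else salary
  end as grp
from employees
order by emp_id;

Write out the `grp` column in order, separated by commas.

-104634, 139395, -106618, -93118, 91834, 50170, -112924, -307008, 102948, -124746, -108255, 44174

emp_id=30: tenure >= 23 or level between 5 and 6 → -104634
emp_id=31: tenure >= 4 → 139395
emp_id=32: tenure >= 23 or level between 5 and 6 → -106618
emp_id=33: tenure >= 9 and dept in ('eng', 'hr', 'ops') → -93118
emp_id=34: ELSE → 91834
emp_id=35: ELSE → 50170
emp_id=36: tenure >= 9 and dept in ('eng', 'hr', 'ops') → -112924
emp_id=37: tenure >= 9 and dept in ('eng', 'hr', 'ops') → -307008
emp_id=38: tenure >= 18 and level < 6 → 102948
emp_id=39: tenure >= 23 or level between 5 and 6 → -124746
emp_id=40: tenure >= 23 or level between 5 and 6 → -108255
emp_id=41: tenure >= 3 and level <= 2 → 44174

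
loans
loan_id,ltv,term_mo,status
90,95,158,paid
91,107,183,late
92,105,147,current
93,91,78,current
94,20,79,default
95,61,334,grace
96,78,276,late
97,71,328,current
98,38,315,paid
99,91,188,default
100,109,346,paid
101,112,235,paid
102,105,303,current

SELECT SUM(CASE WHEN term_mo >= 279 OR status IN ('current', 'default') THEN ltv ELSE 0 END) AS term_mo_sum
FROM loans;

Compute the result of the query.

691

loan_id=90: ✗
loan_id=91: ✗
loan_id=92: ✓ → 105
loan_id=93: ✓ → 91
loan_id=94: ✓ → 20
loan_id=95: ✓ → 61
loan_id=96: ✗
loan_id=97: ✓ → 71
loan_id=98: ✓ → 38
loan_id=99: ✓ → 91
loan_id=100: ✓ → 109
loan_id=101: ✗
loan_id=102: ✓ → 105
term_mo_sum = 105 + 91 + 20 + 61 + 71 + 38 + 91 + 109 + 105 = 691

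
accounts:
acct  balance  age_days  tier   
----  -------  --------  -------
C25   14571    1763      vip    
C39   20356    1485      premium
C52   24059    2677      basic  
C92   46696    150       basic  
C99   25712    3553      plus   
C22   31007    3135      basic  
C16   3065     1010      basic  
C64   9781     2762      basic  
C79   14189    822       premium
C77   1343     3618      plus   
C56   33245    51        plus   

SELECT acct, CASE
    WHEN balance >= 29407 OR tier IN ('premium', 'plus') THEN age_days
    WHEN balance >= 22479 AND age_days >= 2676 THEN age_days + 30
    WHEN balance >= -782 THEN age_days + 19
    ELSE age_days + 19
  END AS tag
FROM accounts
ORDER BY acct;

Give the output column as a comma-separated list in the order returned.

acct=C16: balance >= -782 → 1029
acct=C22: balance >= 29407 OR tier IN ('premium', 'plus') → 3135
acct=C25: balance >= -782 → 1782
acct=C39: balance >= 29407 OR tier IN ('premium', 'plus') → 1485
acct=C52: balance >= 22479 AND age_days >= 2676 → 2707
acct=C56: balance >= 29407 OR tier IN ('premium', 'plus') → 51
acct=C64: balance >= -782 → 2781
acct=C77: balance >= 29407 OR tier IN ('premium', 'plus') → 3618
acct=C79: balance >= 29407 OR tier IN ('premium', 'plus') → 822
acct=C92: balance >= 29407 OR tier IN ('premium', 'plus') → 150
acct=C99: balance >= 29407 OR tier IN ('premium', 'plus') → 3553

1029, 3135, 1782, 1485, 2707, 51, 2781, 3618, 822, 150, 3553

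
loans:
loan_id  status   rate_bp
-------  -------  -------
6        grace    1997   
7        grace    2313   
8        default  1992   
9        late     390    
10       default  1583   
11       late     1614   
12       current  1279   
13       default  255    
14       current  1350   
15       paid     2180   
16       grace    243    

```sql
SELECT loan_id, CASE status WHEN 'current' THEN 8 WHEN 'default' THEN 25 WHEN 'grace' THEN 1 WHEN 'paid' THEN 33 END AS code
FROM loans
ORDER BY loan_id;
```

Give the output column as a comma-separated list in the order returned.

loan_id=6: status='grace' → 1
loan_id=7: status='grace' → 1
loan_id=8: status='default' → 25
loan_id=9: (no match → NULL) → NULL
loan_id=10: status='default' → 25
loan_id=11: (no match → NULL) → NULL
loan_id=12: status='current' → 8
loan_id=13: status='default' → 25
loan_id=14: status='current' → 8
loan_id=15: status='paid' → 33
loan_id=16: status='grace' → 1

1, 1, 25, NULL, 25, NULL, 8, 25, 8, 33, 1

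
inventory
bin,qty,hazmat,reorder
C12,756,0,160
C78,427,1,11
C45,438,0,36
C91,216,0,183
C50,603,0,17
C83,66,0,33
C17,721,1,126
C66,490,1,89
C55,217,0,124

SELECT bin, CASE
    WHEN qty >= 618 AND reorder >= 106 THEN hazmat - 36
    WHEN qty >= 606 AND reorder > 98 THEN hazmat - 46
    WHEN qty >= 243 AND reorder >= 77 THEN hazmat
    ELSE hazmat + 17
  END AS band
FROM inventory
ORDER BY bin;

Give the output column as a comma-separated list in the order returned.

-36, -35, 17, 17, 17, 1, 18, 17, 17

bin=C12: qty >= 618 AND reorder >= 106 → -36
bin=C17: qty >= 618 AND reorder >= 106 → -35
bin=C45: ELSE → 17
bin=C50: ELSE → 17
bin=C55: ELSE → 17
bin=C66: qty >= 243 AND reorder >= 77 → 1
bin=C78: ELSE → 18
bin=C83: ELSE → 17
bin=C91: ELSE → 17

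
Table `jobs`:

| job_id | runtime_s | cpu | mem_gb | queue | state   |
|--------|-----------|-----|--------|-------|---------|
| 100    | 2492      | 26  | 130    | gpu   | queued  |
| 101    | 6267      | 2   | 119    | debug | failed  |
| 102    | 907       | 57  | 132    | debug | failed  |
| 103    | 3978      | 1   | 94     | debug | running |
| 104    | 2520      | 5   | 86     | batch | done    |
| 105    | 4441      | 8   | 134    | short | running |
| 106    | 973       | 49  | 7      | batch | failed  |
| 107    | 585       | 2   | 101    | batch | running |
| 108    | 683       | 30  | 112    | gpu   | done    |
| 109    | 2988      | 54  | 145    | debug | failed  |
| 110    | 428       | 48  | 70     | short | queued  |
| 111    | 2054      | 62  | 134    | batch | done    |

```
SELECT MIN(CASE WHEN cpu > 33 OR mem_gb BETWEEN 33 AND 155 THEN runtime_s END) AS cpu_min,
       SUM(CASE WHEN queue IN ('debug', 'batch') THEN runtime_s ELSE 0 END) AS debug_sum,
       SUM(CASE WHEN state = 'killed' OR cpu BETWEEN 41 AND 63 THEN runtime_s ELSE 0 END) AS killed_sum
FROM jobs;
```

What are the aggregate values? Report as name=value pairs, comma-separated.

[cpu_min: cpu > 33 OR mem_gb BETWEEN 33 AND 155]
job_id=100: ✓ → 2492
job_id=101: ✓ → 6267
job_id=102: ✓ → 907
job_id=103: ✓ → 3978
job_id=104: ✓ → 2520
job_id=105: ✓ → 4441
job_id=106: ✓ → 973
job_id=107: ✓ → 585
job_id=108: ✓ → 683
job_id=109: ✓ → 2988
job_id=110: ✓ → 428
job_id=111: ✓ → 2054
cpu_min = MIN(2492, 6267, 907, 3978, 2520, 4441, 973, 585, 683, 2988, 428, 2054) = 428
—
[debug_sum: queue IN ('debug', 'batch')]
job_id=100: ✗
job_id=101: ✓ → 6267
job_id=102: ✓ → 907
job_id=103: ✓ → 3978
job_id=104: ✓ → 2520
job_id=105: ✗
job_id=106: ✓ → 973
job_id=107: ✓ → 585
job_id=108: ✗
job_id=109: ✓ → 2988
job_id=110: ✗
job_id=111: ✓ → 2054
debug_sum = 6267 + 907 + 3978 + 2520 + 973 + 585 + 2988 + 2054 = 20272
—
[killed_sum: state = 'killed' OR cpu BETWEEN 41 AND 63]
job_id=100: ✗
job_id=101: ✗
job_id=102: ✓ → 907
job_id=103: ✗
job_id=104: ✗
job_id=105: ✗
job_id=106: ✓ → 973
job_id=107: ✗
job_id=108: ✗
job_id=109: ✓ → 2988
job_id=110: ✓ → 428
job_id=111: ✓ → 2054
killed_sum = 907 + 973 + 2988 + 428 + 2054 = 7350

cpu_min=428, debug_sum=20272, killed_sum=7350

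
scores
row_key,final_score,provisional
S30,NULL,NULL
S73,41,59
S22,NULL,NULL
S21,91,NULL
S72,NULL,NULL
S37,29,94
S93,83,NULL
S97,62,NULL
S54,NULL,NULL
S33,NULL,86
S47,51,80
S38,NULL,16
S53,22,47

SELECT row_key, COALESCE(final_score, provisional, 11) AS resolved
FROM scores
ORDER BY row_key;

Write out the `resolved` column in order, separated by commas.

row_key=S21: final_score=91 → 91
row_key=S22: final_score=NULL, provisional=NULL, → literal 11 → 11
row_key=S30: final_score=NULL, provisional=NULL, → literal 11 → 11
row_key=S33: final_score=NULL, provisional=86 → 86
row_key=S37: final_score=29 → 29
row_key=S38: final_score=NULL, provisional=16 → 16
row_key=S47: final_score=51 → 51
row_key=S53: final_score=22 → 22
row_key=S54: final_score=NULL, provisional=NULL, → literal 11 → 11
row_key=S72: final_score=NULL, provisional=NULL, → literal 11 → 11
row_key=S73: final_score=41 → 41
row_key=S93: final_score=83 → 83
row_key=S97: final_score=62 → 62

91, 11, 11, 86, 29, 16, 51, 22, 11, 11, 41, 83, 62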